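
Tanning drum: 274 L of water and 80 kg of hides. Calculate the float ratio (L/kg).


3.4

Float ratio = water / hide weight
Ratio = 274 / 80 = 3.4


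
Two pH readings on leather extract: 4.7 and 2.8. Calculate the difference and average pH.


Difference = 1.9
Average pH = 3.75

Difference = |4.7 - 2.8| = 1.9
Average = (4.7 + 2.8) / 2 = 3.75


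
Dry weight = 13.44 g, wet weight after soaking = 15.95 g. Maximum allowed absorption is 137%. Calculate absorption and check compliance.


Absorption = 18.7%
Compliant: Yes


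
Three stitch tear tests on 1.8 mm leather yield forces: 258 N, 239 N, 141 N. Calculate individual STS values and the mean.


STS1 = 258 / 1.8 = 143.3 N/mm
STS2 = 239 / 1.8 = 132.8 N/mm
STS3 = 141 / 1.8 = 78.3 N/mm
Mean = (143.3 + 132.8 + 78.3) / 3 = 118.1 N/mm


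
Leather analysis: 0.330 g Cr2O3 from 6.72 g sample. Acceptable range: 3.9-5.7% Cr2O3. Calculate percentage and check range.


Cr2O3 = 4.91%
Within range: Yes


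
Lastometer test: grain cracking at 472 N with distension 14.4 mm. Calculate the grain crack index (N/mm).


Grain crack index = force / distension
Index = 472 / 14.4 = 32.8 N/mm


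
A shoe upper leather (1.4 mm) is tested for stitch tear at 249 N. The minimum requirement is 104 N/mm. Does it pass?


STS = 177.9 N/mm
Passes: Yes


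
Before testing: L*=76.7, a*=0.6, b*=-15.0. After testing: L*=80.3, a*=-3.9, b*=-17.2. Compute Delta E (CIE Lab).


dL = 80.3 - 76.7 = 3.6
da = -3.9 - 0.6 = -4.5
db = -17.2 - (-15.0) = -2.2
dE = sqrt((3.6)^2 + (-4.5)^2 + (-2.2)^2) = 6.17


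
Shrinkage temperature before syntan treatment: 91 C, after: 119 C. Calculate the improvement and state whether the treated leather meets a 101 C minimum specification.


Improvement = 28 C
Meets 101 C spec: Yes


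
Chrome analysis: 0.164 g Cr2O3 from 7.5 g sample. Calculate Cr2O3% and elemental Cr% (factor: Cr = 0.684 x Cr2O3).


Cr2O3% = 0.164 / 7.5 x 100 = 2.19%
Cr% = 2.19 x 0.684 = 1.50%


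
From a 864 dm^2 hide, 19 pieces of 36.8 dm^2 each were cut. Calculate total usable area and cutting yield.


Total usable = 19 x 36.8 = 699.2 dm^2
Yield = 699.2 / 864 x 100 = 80.9%


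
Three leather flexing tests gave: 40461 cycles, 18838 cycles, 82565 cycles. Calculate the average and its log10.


Average = (40461 + 18838 + 82565) / 3 = 47288 cycles
log10(47288) = 4.67


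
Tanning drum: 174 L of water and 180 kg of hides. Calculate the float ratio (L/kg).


Float ratio = water / hide weight
Ratio = 174 / 180 = 1.0


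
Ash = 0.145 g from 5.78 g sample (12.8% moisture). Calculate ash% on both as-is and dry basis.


As-is ash = 2.51%
Dry-basis ash = 2.88%

As-is ash% = 0.145 / 5.78 x 100 = 2.51%
Dry mass = 5.78 x (100 - 12.8) / 100 = 5.04016 g
Dry-basis ash% = 0.145 / 5.04016 x 100 = 2.88%


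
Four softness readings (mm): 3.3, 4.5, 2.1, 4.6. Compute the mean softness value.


3.63 mm


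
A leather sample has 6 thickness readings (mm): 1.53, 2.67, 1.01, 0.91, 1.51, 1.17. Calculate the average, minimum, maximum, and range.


Average = 1.47 mm
Min = 0.91 mm
Max = 2.67 mm
Range = 1.76 mm


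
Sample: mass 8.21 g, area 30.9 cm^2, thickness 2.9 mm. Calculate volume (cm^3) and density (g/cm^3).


Thickness in cm = 2.9 / 10 = 0.29 cm
Volume = 30.9 x 0.29 = 8.961 cm^3
Density = 8.21 / 8.961 = 0.916 g/cm^3


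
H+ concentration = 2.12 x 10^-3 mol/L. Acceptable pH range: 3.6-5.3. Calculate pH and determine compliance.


pH = 2.67
Compliant: No


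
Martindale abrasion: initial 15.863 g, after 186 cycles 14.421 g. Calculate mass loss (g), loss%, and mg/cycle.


Mass loss = 1.442 g
Loss = 9.09%
Rate = 7.753 mg/cycle

Loss = 15.863 - 14.421 = 1.442 g
Loss% = 1.442 / 15.863 x 100 = 9.09%
Rate = 1.442 / 186 x 1000 = 7.753 mg/cycle


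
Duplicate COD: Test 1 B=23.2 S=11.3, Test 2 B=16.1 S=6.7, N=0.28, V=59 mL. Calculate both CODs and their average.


COD1 = (23.2 - 11.3) x 0.28 x 8000 / 59 = 451.8 mg/L
COD2 = (16.1 - 6.7) x 0.28 x 8000 / 59 = 356.9 mg/L
Average = (451.8 + 356.9) / 2 = 404.4 mg/L


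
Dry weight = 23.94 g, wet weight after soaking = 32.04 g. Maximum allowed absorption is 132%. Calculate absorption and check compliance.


Absorption = 33.8%
Compliant: Yes

WA = (32.04 - 23.94) / 23.94 x 100 = 33.8%
Maximum allowed: 132%
Compliant: Yes


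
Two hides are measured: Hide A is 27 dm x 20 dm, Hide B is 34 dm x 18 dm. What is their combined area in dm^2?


1152 dm^2

Hide A area = 27 x 20 = 540 dm^2
Hide B area = 34 x 18 = 612 dm^2
Total = 540 + 612 = 1152 dm^2


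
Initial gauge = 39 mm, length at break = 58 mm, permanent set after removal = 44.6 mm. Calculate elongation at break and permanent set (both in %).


Elongation at break = 48.7%
Permanent set = 14.4%


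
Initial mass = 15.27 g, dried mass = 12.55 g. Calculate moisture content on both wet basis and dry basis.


Wet basis = 17.8%
Dry basis = 21.7%


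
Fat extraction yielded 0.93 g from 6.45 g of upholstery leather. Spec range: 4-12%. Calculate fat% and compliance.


Fat content = 14.4%
Compliant: No

Fat% = 0.93 / 6.45 x 100 = 14.4%
Spec range: 4-12%
Compliant: No


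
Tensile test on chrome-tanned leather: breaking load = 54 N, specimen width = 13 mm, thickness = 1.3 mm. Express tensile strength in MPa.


3.20 MPa

Cross-section = 13 x 1.3 = 16.9 mm^2
TS = 54 / 16.9 = 3.20 MPa
(1 N/mm^2 = 1 MPa)


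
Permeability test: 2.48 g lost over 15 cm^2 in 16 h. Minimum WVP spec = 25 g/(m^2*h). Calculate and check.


WVP = 2.48 / (15 x 16) x 10000 = 103.33 g/(m^2*h)
Minimum: 25 g/(m^2*h)
Meets spec: Yes


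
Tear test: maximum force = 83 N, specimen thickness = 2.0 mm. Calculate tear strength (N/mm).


Tear strength = force / thickness
Tear = 83 / 2.0 = 41.5 N/mm


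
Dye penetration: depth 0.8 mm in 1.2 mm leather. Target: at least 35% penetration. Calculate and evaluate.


Penetration = 0.8 / 1.2 x 100 = 66.7%
Target: 35%
Meets target: Yes


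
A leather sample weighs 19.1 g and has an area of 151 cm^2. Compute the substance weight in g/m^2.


Substance weight = mass / area x 10000
SW = 19.1 / 151 x 10000
SW = 1264.9 g/m^2


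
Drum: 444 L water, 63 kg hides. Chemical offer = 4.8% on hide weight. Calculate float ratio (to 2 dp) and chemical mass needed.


Float ratio = 7.05
Chemical needed = 3.024 kg

Float ratio = 444 / 63 = 7.05
Chemical = 63 x 4.8 / 100 = 3.024 kg


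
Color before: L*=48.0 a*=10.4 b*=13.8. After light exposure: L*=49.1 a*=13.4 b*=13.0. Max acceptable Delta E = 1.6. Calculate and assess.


Delta E = 3.29
Passes: No

dL = 1.1, da = 3.0, db = -0.8
dE = sqrt((1.1)^2 + (3.0)^2 + (-0.8)^2) = 3.29
Max = 1.6
Passes: No


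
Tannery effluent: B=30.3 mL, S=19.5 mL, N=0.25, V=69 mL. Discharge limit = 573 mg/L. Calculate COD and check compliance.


COD = (30.3 - 19.5) x 0.25 x 8000 / 69 = 313.0 mg/L
Limit: 573 mg/L
Compliant: Yes


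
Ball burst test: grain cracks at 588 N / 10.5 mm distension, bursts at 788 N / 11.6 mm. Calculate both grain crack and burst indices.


Crack index = 588 / 10.5 = 56.0 N/mm
Burst index = 788 / 11.6 = 67.9 N/mm


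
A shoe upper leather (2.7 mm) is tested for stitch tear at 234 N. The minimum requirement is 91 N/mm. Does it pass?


STS = 86.7 N/mm
Passes: No

STS = 234 / 2.7 = 86.7 N/mm
Minimum required: 91 N/mm
Passes: No


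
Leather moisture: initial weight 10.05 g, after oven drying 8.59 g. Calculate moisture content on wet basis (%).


14.5%

Moisture = 10.05 - 8.59 = 1.46 g
MC = 1.46 / 10.05 x 100 = 14.5%


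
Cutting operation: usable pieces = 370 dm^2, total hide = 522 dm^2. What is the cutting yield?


70.9%

Yield = usable / total x 100
Yield = 370 / 522 x 100 = 70.9%


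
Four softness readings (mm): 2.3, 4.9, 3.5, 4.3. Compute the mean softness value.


Sum = 2.3 + 4.9 + 3.5 + 4.3
Mean = 15.0 / 4 = 3.75 mm


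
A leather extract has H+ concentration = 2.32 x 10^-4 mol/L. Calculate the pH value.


pH = 3.63

pH = -log10[H+]
pH = -log10(2.32 x 10^-4) = 3.63


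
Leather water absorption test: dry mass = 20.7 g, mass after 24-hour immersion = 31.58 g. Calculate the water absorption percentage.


52.6%

Water absorbed = 31.58 - 20.7 = 10.88 g
WA% = 10.88 / 20.7 x 100 = 52.6%


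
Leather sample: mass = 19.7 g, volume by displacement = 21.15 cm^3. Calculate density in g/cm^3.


Density = mass / volume
Density = 19.7 / 21.15 = 0.931 g/cm^3


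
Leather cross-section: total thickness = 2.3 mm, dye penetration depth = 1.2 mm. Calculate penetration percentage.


Penetration% = 1.2 / 2.3 x 100
Penetration = 52.2%


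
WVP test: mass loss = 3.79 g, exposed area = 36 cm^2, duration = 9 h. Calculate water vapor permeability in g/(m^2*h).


WVP = mass_loss / (area x time) x 10000
WVP = 3.79 / (36 x 9) x 10000
WVP = 3.79 / 324 x 10000 = 116.98 g/(m^2*h)


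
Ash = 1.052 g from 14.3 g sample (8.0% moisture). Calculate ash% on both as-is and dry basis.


As-is ash% = 1.052 / 14.3 x 100 = 7.36%
Dry mass = 14.3 x (100 - 8.0) / 100 = 13.156 g
Dry-basis ash% = 1.052 / 13.156 x 100 = 8.00%


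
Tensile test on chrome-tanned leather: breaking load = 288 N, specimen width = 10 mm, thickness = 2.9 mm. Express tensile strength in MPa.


Cross-section = 10 x 2.9 = 29.0 mm^2
TS = 288 / 29.0 = 9.93 MPa
(1 N/mm^2 = 1 MPa)


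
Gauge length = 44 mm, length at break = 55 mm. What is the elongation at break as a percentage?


25.0%

Extension = 55 - 44 = 11 mm
Elongation = 11 / 44 x 100 = 25.0%


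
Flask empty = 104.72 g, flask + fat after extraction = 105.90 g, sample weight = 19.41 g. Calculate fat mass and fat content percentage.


Fat mass = 1.18 g
Fat content = 6.1%

Fat mass = 105.90 - 104.72 = 1.18 g
Fat% = 1.18 / 19.41 x 100 = 6.1%


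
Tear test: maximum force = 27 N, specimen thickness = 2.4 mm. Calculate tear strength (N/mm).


Tear strength = force / thickness
Tear = 27 / 2.4 = 11.3 N/mm


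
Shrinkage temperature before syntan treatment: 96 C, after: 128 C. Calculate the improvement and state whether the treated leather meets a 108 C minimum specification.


Improvement = 32 C
Meets 108 C spec: Yes


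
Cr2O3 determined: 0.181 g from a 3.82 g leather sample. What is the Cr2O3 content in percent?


Cr2O3% = 0.181 / 3.82 x 100
Cr2O3% = 4.74%


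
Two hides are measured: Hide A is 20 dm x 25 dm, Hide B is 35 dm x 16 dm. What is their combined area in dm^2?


Hide A area = 20 x 25 = 500 dm^2
Hide B area = 35 x 16 = 560 dm^2
Total = 500 + 560 = 1060 dm^2


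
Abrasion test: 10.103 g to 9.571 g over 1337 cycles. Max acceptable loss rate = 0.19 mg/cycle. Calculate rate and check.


Rate = 0.398 mg/cycle
Passes: No

Loss = 10.103 - 9.571 = 0.532 g
Rate = 0.532 g / 1337 cycles x 1000 = 0.398 mg/cycle
Max = 0.19 mg/cycle
Passes: No


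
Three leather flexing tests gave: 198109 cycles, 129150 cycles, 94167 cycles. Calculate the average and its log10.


Average = 140475 cycles
log10 = 5.15

Average = (198109 + 129150 + 94167) / 3 = 140475 cycles
log10(140475) = 5.15


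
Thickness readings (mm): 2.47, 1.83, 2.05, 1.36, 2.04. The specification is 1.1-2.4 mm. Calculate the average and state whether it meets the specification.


Sum = 9.75
Average = 9.75 / 5 = 1.95 mm
Specification range: 1.1 to 2.4 mm
Within spec: Yes


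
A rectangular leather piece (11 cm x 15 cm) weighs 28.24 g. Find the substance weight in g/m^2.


1711.5 g/m^2

Area = 11 x 15 = 165 cm^2
SW = 28.24 / 165 x 10000 = 1711.5 g/m^2


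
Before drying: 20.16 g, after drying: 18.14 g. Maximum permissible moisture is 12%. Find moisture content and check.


MC = (20.16 - 18.14) / 20.16 x 100 = 10.0%
Maximum: 12%
Acceptable: Yes


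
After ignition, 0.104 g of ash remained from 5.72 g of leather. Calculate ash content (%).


Ash% = 0.104 / 5.72 x 100
Ash% = 1.82%


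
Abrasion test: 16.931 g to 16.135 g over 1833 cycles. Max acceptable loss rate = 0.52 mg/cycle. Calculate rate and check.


Loss = 16.931 - 16.135 = 0.796 g
Rate = 0.796 g / 1833 cycles x 1000 = 0.434 mg/cycle
Max = 0.52 mg/cycle
Passes: Yes


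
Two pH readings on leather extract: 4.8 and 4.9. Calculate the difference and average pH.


Difference = 0.1
Average pH = 4.85

Difference = |4.8 - 4.9| = 0.1
Average = (4.8 + 4.9) / 2 = 4.85


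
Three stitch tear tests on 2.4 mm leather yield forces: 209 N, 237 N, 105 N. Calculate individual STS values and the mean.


STS1 = 209 / 2.4 = 87.1 N/mm
STS2 = 237 / 2.4 = 98.8 N/mm
STS3 = 105 / 2.4 = 43.8 N/mm
Mean = (87.1 + 98.8 + 43.8) / 3 = 76.6 N/mm


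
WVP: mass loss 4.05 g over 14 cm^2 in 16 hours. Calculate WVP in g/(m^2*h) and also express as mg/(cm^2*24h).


WVP = 4.05 / (14 x 16) x 10000 = 180.80 g/(m^2*h)
Mass loss in mg = 4.05 x 1000 = 4050 mg
Per cm^2 per 24h in mg: 4050 x 24 / (14 x 16) = 97200 / 224 = 433.93 mg/(cm^2*24h)


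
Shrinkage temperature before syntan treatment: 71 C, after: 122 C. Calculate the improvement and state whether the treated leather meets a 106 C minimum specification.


Improvement = 51 C
Meets 106 C spec: Yes


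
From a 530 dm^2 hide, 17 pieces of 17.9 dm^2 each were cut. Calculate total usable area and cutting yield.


Usable area = 304.3 dm^2
Yield = 57.4%

Total usable = 17 x 17.9 = 304.3 dm^2
Yield = 304.3 / 530 x 100 = 57.4%


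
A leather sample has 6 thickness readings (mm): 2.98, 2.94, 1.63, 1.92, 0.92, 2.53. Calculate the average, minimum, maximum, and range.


Sum = 12.92
Average = 12.92 / 6 = 2.15 mm
Minimum = 0.92 mm
Maximum = 2.98 mm
Range = 2.98 - 0.92 = 2.06 mm


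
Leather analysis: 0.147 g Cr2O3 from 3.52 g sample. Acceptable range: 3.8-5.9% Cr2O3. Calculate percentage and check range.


Cr2O3% = 0.147 / 3.52 x 100 = 4.18%
Acceptable range: 3.8 to 5.9%
Within range: Yes


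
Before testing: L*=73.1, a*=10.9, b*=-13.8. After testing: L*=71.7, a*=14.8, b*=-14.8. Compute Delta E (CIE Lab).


dL = 71.7 - 73.1 = -1.4
da = 14.8 - 10.9 = 3.9
db = -14.8 - (-13.8) = -1.0
dE = sqrt((-1.4)^2 + (3.9)^2 + (-1.0)^2) = 4.26


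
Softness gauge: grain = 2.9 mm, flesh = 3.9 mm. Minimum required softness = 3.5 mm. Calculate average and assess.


Average = (2.9 + 3.9) / 2 = 3.40 mm
Minimum = 3.5 mm
Meets requirement: No


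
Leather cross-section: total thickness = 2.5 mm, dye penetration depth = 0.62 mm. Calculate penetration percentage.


24.8%

Penetration% = 0.62 / 2.5 x 100
Penetration = 24.8%


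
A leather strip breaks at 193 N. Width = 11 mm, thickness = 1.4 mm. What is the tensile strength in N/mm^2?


12.53 N/mm^2


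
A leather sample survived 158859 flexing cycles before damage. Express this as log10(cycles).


log10(158859) = 5.20


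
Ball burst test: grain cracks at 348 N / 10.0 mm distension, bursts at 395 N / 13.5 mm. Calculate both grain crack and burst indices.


Crack index = 348 / 10.0 = 34.8 N/mm
Burst index = 395 / 13.5 = 29.3 N/mm


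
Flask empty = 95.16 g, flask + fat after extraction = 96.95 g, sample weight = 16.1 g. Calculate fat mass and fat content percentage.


Fat mass = 96.95 - 95.16 = 1.79 g
Fat% = 1.79 / 16.1 x 100 = 11.1%


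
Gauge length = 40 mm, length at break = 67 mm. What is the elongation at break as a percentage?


67.5%

Extension = 67 - 40 = 27 mm
Elongation = 27 / 40 x 100 = 67.5%


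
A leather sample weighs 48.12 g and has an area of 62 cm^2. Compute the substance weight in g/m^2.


Substance weight = mass / area x 10000
SW = 48.12 / 62 x 10000
SW = 7761.3 g/m^2


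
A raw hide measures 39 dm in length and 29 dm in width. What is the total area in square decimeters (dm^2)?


Area = length x width
Area = 39 x 29 = 1131 dm^2


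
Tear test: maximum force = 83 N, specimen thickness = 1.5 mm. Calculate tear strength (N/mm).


Tear strength = force / thickness
Tear = 83 / 1.5 = 55.3 N/mm


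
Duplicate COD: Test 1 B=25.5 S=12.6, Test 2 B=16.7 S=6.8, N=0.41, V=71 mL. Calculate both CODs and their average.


COD1 = (25.5 - 12.6) x 0.41 x 8000 / 71 = 595.9 mg/L
COD2 = (16.7 - 6.8) x 0.41 x 8000 / 71 = 457.4 mg/L
Average = (595.9 + 457.4) / 2 = 526.7 mg/L


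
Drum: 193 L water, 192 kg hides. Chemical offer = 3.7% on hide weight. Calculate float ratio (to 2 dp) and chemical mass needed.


Float ratio = 1.01
Chemical needed = 7.104 kg


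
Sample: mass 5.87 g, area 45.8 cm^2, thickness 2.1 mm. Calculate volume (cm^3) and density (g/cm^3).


Thickness in cm = 2.1 / 10 = 0.21 cm
Volume = 45.8 x 0.21 = 9.618 cm^3
Density = 5.87 / 9.618 = 0.610 g/cm^3


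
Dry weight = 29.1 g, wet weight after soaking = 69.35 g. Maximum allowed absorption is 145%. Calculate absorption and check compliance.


Absorption = 138.3%
Compliant: Yes

WA = (69.35 - 29.1) / 29.1 x 100 = 138.3%
Maximum allowed: 145%
Compliant: Yes


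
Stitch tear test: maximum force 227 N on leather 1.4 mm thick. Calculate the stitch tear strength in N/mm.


Stitch tear strength = force / thickness
STS = 227 / 1.4 = 162.1 N/mm


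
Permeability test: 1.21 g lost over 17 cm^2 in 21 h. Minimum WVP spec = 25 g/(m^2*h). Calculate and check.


WVP = 33.89 g/(m^2*h)
Meets specification: Yes


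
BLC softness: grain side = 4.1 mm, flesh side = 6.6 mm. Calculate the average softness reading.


5.35 mm

Average = (4.1 + 6.6) / 2
Average = 5.35 mm


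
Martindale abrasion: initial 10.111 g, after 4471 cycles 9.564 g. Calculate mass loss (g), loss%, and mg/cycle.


Mass loss = 0.547 g
Loss = 5.41%
Rate = 0.122 mg/cycle


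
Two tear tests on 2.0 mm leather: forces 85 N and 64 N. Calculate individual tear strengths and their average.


Tear 1 = 42.5 N/mm
Tear 2 = 32.0 N/mm
Average = 37.3 N/mm


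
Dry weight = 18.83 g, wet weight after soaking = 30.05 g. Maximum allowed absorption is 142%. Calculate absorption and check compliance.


Absorption = 59.6%
Compliant: Yes


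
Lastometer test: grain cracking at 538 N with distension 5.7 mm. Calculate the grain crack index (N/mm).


Grain crack index = force / distension
Index = 538 / 5.7 = 94.4 N/mm


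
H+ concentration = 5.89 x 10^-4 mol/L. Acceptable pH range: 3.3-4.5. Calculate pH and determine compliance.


pH = 3.23
Compliant: No


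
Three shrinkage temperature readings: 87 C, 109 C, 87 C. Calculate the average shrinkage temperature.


Average = (87 + 109 + 87) / 3
Average = 283 / 3 = 94.3 C


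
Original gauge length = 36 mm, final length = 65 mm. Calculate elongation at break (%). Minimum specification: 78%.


Elongation = 80.6%
Meets spec: Yes

Extension = 65 - 36 = 29 mm
Elongation = 29 / 36 x 100 = 80.6%
Minimum required: 78%
Meets specification: Yes


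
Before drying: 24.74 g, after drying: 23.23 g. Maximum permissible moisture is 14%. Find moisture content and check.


Moisture content = 6.1%
Acceptable: Yes

MC = (24.74 - 23.23) / 24.74 x 100 = 6.1%
Maximum: 14%
Acceptable: Yes


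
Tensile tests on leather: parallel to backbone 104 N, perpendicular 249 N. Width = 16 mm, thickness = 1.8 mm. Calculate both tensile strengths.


Parallel = 3.61 N/mm^2
Perpendicular = 8.65 N/mm^2


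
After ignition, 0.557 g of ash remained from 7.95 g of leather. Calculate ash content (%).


7.01%

Ash% = 0.557 / 7.95 x 100
Ash% = 7.01%


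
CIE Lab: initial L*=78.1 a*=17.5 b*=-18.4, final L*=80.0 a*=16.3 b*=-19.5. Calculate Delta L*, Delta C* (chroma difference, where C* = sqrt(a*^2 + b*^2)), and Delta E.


Delta L* = 1.9
Delta C* = 0.02
Delta E = 2.50


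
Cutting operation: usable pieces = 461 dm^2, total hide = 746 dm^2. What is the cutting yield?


61.8%


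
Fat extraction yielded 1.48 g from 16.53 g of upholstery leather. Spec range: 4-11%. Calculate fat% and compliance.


Fat content = 9.0%
Compliant: Yes


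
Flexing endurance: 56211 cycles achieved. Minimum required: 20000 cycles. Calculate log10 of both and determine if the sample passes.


log10(56211) = 4.75
log10(20000) = 4.30
Passes: Yes


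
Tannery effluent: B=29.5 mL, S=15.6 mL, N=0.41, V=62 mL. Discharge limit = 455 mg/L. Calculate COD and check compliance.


COD = (29.5 - 15.6) x 0.41 x 8000 / 62 = 735.4 mg/L
Limit: 455 mg/L
Compliant: No


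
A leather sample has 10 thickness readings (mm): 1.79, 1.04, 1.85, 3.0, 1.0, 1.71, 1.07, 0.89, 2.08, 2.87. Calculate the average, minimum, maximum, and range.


Sum = 17.30
Average = 17.30 / 10 = 1.73 mm
Minimum = 0.89 mm
Maximum = 3.0 mm
Range = 3.0 - 0.89 = 2.11 mm


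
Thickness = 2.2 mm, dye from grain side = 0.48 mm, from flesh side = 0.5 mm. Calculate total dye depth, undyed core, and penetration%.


Total dyed = 0.98 mm
Undyed core = 1.22 mm
Penetration = 44.5%

Total dyed = 0.48 + 0.5 = 0.98 mm
Undyed core = 2.2 - 0.98 = 1.22 mm
Penetration = 0.98 / 2.2 x 100 = 44.5%


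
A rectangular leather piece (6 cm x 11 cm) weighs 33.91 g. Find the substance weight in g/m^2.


5137.9 g/m^2


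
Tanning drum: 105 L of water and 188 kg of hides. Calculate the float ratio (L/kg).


0.6

Float ratio = water / hide weight
Ratio = 105 / 188 = 0.6


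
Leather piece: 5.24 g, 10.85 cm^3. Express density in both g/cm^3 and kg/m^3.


0.483 g/cm^3
483 kg/m^3

Density = 5.24 / 10.85 = 0.483 g/cm^3
Convert: 0.483 x 1000 = 483 kg/m^3


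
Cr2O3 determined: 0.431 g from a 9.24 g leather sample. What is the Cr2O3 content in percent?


Cr2O3% = 0.431 / 9.24 x 100
Cr2O3% = 4.66%


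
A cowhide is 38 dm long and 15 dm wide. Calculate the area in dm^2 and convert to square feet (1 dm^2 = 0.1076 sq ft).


570 dm^2
61.33 sq ft

Area = 38 x 15 = 570 dm^2
Conversion: 570 x 0.1076 = 61.33 sq ft


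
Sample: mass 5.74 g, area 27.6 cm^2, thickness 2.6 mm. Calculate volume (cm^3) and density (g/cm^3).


Volume = 7.176 cm^3
Density = 0.800 g/cm^3

Thickness in cm = 2.6 / 10 = 0.26 cm
Volume = 27.6 x 0.26 = 7.176 cm^3
Density = 5.74 / 7.176 = 0.800 g/cm^3


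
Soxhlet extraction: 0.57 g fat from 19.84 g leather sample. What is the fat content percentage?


Fat content = 0.57 / 19.84 x 100
Fat = 2.9%


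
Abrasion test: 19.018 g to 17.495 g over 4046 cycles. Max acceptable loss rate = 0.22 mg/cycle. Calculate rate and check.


Rate = 0.376 mg/cycle
Passes: No

Loss = 19.018 - 17.495 = 1.523 g
Rate = 1.523 g / 4046 cycles x 1000 = 0.376 mg/cycle
Max = 0.22 mg/cycle
Passes: No


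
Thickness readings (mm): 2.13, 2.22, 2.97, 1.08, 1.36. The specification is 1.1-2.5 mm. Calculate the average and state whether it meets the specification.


Average = 1.95 mm
Within specification: Yes


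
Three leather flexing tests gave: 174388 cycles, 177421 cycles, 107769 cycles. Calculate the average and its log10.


Average = (174388 + 177421 + 107769) / 3 = 153193 cycles
log10(153193) = 5.19


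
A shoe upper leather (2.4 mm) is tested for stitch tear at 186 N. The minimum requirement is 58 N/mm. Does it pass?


STS = 186 / 2.4 = 77.5 N/mm
Minimum required: 58 N/mm
Passes: Yes


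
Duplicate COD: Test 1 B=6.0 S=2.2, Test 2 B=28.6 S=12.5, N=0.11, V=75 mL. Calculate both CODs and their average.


COD1 = 44.6 mg/L
COD2 = 188.9 mg/L
Average = 116.8 mg/L

COD1 = (6.0 - 2.2) x 0.11 x 8000 / 75 = 44.6 mg/L
COD2 = (28.6 - 12.5) x 0.11 x 8000 / 75 = 188.9 mg/L
Average = (44.6 + 188.9) / 2 = 116.8 mg/L


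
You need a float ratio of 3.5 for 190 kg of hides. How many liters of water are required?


665.0 L

Water = hide weight x target ratio
Water = 190 x 3.5 = 665.0 L


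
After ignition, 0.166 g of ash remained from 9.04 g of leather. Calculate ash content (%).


1.84%

Ash% = 0.166 / 9.04 x 100
Ash% = 1.84%


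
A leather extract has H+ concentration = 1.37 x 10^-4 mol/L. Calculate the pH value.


pH = 3.86

pH = -log10[H+]
pH = -log10(1.37 x 10^-4) = 3.86


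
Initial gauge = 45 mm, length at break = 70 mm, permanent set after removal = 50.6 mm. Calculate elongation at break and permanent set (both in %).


Elongation at break = (70 - 45) / 45 x 100 = 55.6%
Permanent set = (50.6 - 45) / 45 x 100 = 12.4%


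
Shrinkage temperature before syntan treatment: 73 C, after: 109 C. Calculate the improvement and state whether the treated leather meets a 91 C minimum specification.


Improvement = 109 - 73 = 36 C
Spec check: 109 C >= 91 C? Yes


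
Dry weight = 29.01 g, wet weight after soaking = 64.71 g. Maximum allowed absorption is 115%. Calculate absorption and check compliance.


WA = (64.71 - 29.01) / 29.01 x 100 = 123.1%
Maximum allowed: 115%
Compliant: No


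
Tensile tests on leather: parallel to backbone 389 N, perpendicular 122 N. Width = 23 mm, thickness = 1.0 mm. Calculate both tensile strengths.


Parallel = 16.91 N/mm^2
Perpendicular = 5.30 N/mm^2

Area = 23 x 1.0 = 23.0 mm^2
TS (parallel) = 389 / 23.0 = 16.91 N/mm^2
TS (perpendicular) = 122 / 23.0 = 5.30 N/mm^2


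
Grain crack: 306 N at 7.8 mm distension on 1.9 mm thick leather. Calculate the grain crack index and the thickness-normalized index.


Crack index = 306 / 7.8 = 39.2 N/mm
Normalized = 39.2 / 1.9 = 20.6 N/mm per mm


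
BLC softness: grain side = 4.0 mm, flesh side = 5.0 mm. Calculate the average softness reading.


Average = (4.0 + 5.0) / 2
Average = 4.50 mm


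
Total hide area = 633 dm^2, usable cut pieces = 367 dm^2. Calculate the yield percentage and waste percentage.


Yield = 367 / 633 x 100 = 58.0%
Waste = 633 - 367 = 266 dm^2
Waste% = 100 - 58.0 = 42.0%


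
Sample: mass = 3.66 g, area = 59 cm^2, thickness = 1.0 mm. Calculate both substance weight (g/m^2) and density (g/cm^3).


SW = 3.66 / 59 x 10000 = 620.3 g/m^2
Volume = 59 x 1.0 / 10 = 5.90 cm^3
Density = 3.66 / 5.90 = 0.620 g/cm^3


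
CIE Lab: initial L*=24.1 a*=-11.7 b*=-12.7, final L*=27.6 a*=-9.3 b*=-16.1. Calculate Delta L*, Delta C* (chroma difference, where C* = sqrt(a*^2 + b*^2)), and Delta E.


Delta L* = 27.6 - 24.1 = 3.5
C1* = sqrt((-11.7)^2 + (-12.7)^2) = 17.268
C2* = sqrt((-9.3)^2 + (-16.1)^2) = 18.593
Delta C* = 18.593 - 17.268 = 1.33
Delta E = sqrt((3.5)^2 + (2.4)^2 + (-3.4)^2) = 5.44


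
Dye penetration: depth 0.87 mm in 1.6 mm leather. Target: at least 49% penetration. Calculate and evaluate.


Penetration = 54.4%
Meets target: Yes


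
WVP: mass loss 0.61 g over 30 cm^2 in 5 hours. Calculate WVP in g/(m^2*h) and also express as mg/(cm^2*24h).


WVP = 0.61 / (30 x 5) x 10000 = 40.67 g/(m^2*h)
Mass loss in mg = 0.61 x 1000 = 610 mg
Per cm^2 per 24h in mg: 610 x 24 / (30 x 5) = 14640 / 150 = 97.60 mg/(cm^2*24h)


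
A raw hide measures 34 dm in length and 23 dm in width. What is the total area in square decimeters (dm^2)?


Area = length x width
Area = 34 x 23 = 782 dm^2


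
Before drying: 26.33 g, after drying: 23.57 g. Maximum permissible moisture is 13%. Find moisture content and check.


Moisture content = 10.5%
Acceptable: Yes

MC = (26.33 - 23.57) / 26.33 x 100 = 10.5%
Maximum: 13%
Acceptable: Yes


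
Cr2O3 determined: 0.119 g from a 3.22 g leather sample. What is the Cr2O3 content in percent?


Cr2O3% = 0.119 / 3.22 x 100
Cr2O3% = 3.70%


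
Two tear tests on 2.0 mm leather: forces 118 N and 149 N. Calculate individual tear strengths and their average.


Tear 1 = 59.0 N/mm
Tear 2 = 74.5 N/mm
Average = 66.8 N/mm


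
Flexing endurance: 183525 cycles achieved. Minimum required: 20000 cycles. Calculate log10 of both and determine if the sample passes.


log10(183525) = 5.26
log10(20000) = 4.30
Passes: Yes


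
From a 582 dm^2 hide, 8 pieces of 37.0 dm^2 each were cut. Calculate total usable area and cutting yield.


Total usable = 8 x 37.0 = 296.0 dm^2
Yield = 296.0 / 582 x 100 = 50.9%


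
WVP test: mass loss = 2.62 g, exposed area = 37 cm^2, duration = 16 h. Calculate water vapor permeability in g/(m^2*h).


44.26 g/(m^2*h)


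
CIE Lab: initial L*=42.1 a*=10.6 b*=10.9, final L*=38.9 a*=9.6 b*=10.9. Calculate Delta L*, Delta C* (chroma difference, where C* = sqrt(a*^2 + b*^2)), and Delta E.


Delta L* = 38.9 - 42.1 = -3.2
C1* = sqrt((10.6)^2 + (10.9)^2) = 15.204
C2* = sqrt((9.6)^2 + (10.9)^2) = 14.525
Delta C* = 14.525 - 15.204 = -0.68
Delta E = sqrt((-3.2)^2 + (-1.0)^2 + (0.0)^2) = 3.35


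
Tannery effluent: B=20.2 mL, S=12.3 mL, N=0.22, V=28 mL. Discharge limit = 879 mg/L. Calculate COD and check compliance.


COD = 496.6 mg/L
Compliant: Yes


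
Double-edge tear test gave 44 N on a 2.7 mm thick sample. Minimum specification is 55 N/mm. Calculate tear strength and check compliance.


Tear strength = 16.3 N/mm
Compliant: No


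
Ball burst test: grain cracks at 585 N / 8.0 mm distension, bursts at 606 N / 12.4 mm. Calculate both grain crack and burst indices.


Crack index = 73.1 N/mm
Burst index = 48.9 N/mm

Crack index = 585 / 8.0 = 73.1 N/mm
Burst index = 606 / 12.4 = 48.9 N/mm


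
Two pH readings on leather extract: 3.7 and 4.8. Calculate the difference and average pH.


Difference = 1.1
Average pH = 4.25

Difference = |3.7 - 4.8| = 1.1
Average = (3.7 + 4.8) / 2 = 4.25


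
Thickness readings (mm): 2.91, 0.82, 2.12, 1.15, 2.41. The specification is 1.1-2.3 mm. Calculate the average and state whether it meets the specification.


Average = 1.88 mm
Within specification: Yes

Sum = 9.41
Average = 9.41 / 5 = 1.88 mm
Specification range: 1.1 to 2.3 mm
Within spec: Yes


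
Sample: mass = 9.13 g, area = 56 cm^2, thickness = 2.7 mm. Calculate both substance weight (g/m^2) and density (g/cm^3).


Substance weight = 1630.4 g/m^2
Density = 0.604 g/cm^3


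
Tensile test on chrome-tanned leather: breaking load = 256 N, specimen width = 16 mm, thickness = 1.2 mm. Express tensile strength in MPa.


Cross-section = 16 x 1.2 = 19.2 mm^2
TS = 256 / 19.2 = 13.33 MPa
(1 N/mm^2 = 1 MPa)


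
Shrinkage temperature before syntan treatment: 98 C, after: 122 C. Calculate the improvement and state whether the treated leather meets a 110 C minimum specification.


Improvement = 122 - 98 = 24 C
Spec check: 122 C >= 110 C? Yes


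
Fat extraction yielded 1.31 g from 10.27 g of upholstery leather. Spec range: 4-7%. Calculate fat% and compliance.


Fat% = 1.31 / 10.27 x 100 = 12.8%
Spec range: 4-7%
Compliant: No


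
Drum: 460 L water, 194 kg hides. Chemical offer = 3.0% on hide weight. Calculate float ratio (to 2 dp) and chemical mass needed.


Float ratio = 460 / 194 = 2.37
Chemical = 194 x 3.0 / 100 = 5.82 kg


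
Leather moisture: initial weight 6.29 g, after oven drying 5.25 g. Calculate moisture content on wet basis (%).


16.5%


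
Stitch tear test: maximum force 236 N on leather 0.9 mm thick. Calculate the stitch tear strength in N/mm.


Stitch tear strength = force / thickness
STS = 236 / 0.9 = 262.2 N/mm


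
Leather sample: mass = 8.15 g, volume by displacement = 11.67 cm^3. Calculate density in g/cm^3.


0.698 g/cm^3


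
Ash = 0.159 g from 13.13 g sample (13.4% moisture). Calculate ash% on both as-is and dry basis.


As-is ash% = 0.159 / 13.13 x 100 = 1.21%
Dry mass = 13.13 x (100 - 13.4) / 100 = 11.37058 g
Dry-basis ash% = 0.159 / 11.37058 x 100 = 1.40%


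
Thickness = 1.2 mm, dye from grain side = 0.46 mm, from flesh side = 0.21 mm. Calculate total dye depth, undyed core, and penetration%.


Total dyed = 0.67 mm
Undyed core = 0.53 mm
Penetration = 55.8%

Total dyed = 0.46 + 0.21 = 0.67 mm
Undyed core = 1.2 - 0.67 = 0.53 mm
Penetration = 0.67 / 1.2 x 100 = 55.8%


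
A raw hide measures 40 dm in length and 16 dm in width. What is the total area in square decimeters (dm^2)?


Area = length x width
Area = 40 x 16 = 640 dm^2


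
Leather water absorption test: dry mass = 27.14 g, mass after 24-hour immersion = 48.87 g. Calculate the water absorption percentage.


Water absorbed = 48.87 - 27.14 = 21.73 g
WA% = 21.73 / 27.14 x 100 = 80.1%


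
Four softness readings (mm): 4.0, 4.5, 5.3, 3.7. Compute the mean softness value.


4.38 mm

Sum = 4.0 + 4.5 + 5.3 + 3.7
Mean = 17.5 / 4 = 4.38 mm


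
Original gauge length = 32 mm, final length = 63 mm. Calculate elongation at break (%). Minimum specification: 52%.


Elongation = 96.9%
Meets spec: Yes


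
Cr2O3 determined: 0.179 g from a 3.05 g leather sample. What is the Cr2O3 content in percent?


Cr2O3% = 0.179 / 3.05 x 100
Cr2O3% = 5.87%


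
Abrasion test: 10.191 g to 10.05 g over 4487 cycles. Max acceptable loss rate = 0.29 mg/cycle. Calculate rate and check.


Loss = 10.191 - 10.05 = 0.141 g
Rate = 0.141 g / 4487 cycles x 1000 = 0.031 mg/cycle
Max = 0.29 mg/cycle
Passes: Yes


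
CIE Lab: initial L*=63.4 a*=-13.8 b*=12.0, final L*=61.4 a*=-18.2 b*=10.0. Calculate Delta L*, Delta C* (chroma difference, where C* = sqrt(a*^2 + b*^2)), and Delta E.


Delta L* = 61.4 - 63.4 = -2.0
C1* = sqrt((-13.8)^2 + (12.0)^2) = 18.288
C2* = sqrt((-18.2)^2 + (10.0)^2) = 20.766
Delta C* = 20.766 - 18.288 = 2.48
Delta E = sqrt((-2.0)^2 + (-4.4)^2 + (-2.0)^2) = 5.23


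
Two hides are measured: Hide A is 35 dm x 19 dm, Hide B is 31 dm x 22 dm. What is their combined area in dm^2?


Hide A area = 35 x 19 = 665 dm^2
Hide B area = 31 x 22 = 682 dm^2
Total = 665 + 682 = 1347 dm^2


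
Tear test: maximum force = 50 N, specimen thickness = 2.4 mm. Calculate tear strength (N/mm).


Tear strength = force / thickness
Tear = 50 / 2.4 = 20.8 N/mm


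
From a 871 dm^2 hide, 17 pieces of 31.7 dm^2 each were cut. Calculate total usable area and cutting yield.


Total usable = 17 x 31.7 = 538.9 dm^2
Yield = 538.9 / 871 x 100 = 61.9%


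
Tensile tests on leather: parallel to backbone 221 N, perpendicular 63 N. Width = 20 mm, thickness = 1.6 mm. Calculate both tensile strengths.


Area = 20 x 1.6 = 32.0 mm^2
TS (parallel) = 221 / 32.0 = 6.91 N/mm^2
TS (perpendicular) = 63 / 32.0 = 1.97 N/mm^2


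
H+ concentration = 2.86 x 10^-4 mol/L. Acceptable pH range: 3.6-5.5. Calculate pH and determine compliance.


pH = 3.54
Compliant: No

pH = -log10(2.86 x 10^-4) = 3.54
Range: 3.6 to 5.5
Compliant: No


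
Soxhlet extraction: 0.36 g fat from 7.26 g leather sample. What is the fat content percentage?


Fat content = 0.36 / 7.26 x 100
Fat = 5.0%


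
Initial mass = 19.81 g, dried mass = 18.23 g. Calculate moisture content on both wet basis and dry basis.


Wet basis = 8.0%
Dry basis = 8.7%


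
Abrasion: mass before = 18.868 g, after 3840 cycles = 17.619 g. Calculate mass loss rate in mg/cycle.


0.325 mg/cycle


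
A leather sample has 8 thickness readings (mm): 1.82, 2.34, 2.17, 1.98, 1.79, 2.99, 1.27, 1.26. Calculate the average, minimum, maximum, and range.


Average = 1.95 mm
Min = 1.26 mm
Max = 2.99 mm
Range = 1.73 mm


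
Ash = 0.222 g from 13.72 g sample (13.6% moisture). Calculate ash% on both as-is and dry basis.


As-is ash = 1.62%
Dry-basis ash = 1.87%

As-is ash% = 0.222 / 13.72 x 100 = 1.62%
Dry mass = 13.72 x (100 - 13.6) / 100 = 11.85408 g
Dry-basis ash% = 0.222 / 11.85408 x 100 = 1.87%


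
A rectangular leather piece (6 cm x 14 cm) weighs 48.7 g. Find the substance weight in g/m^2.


Area = 6 x 14 = 84 cm^2
SW = 48.7 / 84 x 10000 = 5797.6 g/m^2


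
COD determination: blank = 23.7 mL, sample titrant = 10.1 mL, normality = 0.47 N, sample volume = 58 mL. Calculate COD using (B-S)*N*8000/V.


881.7 mg/L

COD = (23.7 - 10.1) x 0.47 x 8000 / 58
COD = 13.6 x 0.47 x 8000 / 58
COD = 881.7 mg/L


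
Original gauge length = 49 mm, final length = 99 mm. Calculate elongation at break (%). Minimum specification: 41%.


Elongation = 102.0%
Meets spec: Yes


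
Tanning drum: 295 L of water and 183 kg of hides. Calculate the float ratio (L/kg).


1.6

Float ratio = water / hide weight
Ratio = 295 / 183 = 1.6


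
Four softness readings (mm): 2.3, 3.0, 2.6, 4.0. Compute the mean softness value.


2.98 mm

Sum = 2.3 + 3.0 + 2.6 + 4.0
Mean = 11.9 / 4 = 2.98 mm


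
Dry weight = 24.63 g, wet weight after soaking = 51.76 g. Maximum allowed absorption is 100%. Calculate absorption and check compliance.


Absorption = 110.2%
Compliant: No

WA = (51.76 - 24.63) / 24.63 x 100 = 110.2%
Maximum allowed: 100%
Compliant: No


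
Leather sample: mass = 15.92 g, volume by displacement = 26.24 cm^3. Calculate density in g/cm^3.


0.607 g/cm^3


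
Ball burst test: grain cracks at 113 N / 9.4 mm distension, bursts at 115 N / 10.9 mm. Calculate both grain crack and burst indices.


Crack index = 113 / 9.4 = 12.0 N/mm
Burst index = 115 / 10.9 = 10.6 N/mm


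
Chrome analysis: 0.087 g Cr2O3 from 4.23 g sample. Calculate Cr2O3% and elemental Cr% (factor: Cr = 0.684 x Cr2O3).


Cr2O3 = 2.06%
Cr = 1.41%


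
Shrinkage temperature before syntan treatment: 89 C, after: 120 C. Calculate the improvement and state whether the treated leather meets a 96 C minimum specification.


Improvement = 31 C
Meets 96 C spec: Yes

Improvement = 120 - 89 = 31 C
Spec check: 120 C >= 96 C? Yes


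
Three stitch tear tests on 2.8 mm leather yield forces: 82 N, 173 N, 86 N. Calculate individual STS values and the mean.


STS1 = 29.3 N/mm
STS2 = 61.8 N/mm
STS3 = 30.7 N/mm
Mean = 40.6 N/mm

STS1 = 82 / 2.8 = 29.3 N/mm
STS2 = 173 / 2.8 = 61.8 N/mm
STS3 = 86 / 2.8 = 30.7 N/mm
Mean = (29.3 + 61.8 + 30.7) / 3 = 40.6 N/mm


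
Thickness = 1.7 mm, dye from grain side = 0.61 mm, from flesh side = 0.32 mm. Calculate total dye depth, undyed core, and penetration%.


Total dyed = 0.61 + 0.32 = 0.93 mm
Undyed core = 1.7 - 0.93 = 0.77 mm
Penetration = 0.93 / 1.7 x 100 = 54.7%


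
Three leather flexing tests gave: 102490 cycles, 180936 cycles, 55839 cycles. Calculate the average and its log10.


Average = 113088 cycles
log10 = 5.05

Average = (102490 + 180936 + 55839) / 3 = 113088 cycles
log10(113088) = 5.05


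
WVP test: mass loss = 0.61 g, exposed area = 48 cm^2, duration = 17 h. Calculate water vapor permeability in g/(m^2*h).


WVP = mass_loss / (area x time) x 10000
WVP = 0.61 / (48 x 17) x 10000
WVP = 0.61 / 816 x 10000 = 7.48 g/(m^2*h)


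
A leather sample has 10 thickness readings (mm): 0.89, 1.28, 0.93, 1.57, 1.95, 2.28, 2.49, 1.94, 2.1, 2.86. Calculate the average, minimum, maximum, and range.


Average = 1.83 mm
Min = 0.89 mm
Max = 2.86 mm
Range = 1.97 mm


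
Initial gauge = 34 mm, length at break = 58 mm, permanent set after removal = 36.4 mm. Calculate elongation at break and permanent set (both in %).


Elongation at break = 70.6%
Permanent set = 7.1%


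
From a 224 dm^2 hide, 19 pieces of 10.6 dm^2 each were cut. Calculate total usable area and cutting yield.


Usable area = 201.4 dm^2
Yield = 89.9%


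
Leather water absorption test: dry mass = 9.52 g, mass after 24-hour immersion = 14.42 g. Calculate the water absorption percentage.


Water absorbed = 14.42 - 9.52 = 4.90 g
WA% = 4.90 / 9.52 x 100 = 51.5%


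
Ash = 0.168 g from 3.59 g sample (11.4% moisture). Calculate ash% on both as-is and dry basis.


As-is ash% = 0.168 / 3.59 x 100 = 4.68%
Dry mass = 3.59 x (100 - 11.4) / 100 = 3.18074 g
Dry-basis ash% = 0.168 / 3.18074 x 100 = 5.28%


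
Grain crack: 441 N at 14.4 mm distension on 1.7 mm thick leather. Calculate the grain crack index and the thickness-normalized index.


Crack index = 30.6 N/mm
Normalized index = 18.0 N/mm per mm


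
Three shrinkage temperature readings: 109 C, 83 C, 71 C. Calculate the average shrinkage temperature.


87.7 C

Average = (109 + 83 + 71) / 3
Average = 263 / 3 = 87.7 C


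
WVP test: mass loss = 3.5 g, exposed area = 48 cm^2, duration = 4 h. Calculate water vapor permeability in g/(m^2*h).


WVP = mass_loss / (area x time) x 10000
WVP = 3.5 / (48 x 4) x 10000
WVP = 3.5 / 192 x 10000 = 182.29 g/(m^2*h)


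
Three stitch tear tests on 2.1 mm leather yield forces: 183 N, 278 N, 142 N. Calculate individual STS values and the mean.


STS1 = 87.1 N/mm
STS2 = 132.4 N/mm
STS3 = 67.6 N/mm
Mean = 95.7 N/mm

STS1 = 183 / 2.1 = 87.1 N/mm
STS2 = 278 / 2.1 = 132.4 N/mm
STS3 = 142 / 2.1 = 67.6 N/mm
Mean = (87.1 + 132.4 + 67.6) / 3 = 95.7 N/mm
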